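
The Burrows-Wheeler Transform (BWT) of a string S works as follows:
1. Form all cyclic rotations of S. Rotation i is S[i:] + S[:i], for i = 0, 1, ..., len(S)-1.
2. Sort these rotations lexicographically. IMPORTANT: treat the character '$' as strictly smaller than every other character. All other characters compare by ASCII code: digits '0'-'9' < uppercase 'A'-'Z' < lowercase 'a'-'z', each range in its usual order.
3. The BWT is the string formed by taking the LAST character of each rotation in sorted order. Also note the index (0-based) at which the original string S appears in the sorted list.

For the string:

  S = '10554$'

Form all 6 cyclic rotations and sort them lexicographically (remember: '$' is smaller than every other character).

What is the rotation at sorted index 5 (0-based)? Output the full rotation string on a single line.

All 6 rotations (rotation i = S[i:]+S[:i]):
  rot[0] = 10554$
  rot[1] = 0554$1
  rot[2] = 554$10
  rot[3] = 54$105
  rot[4] = 4$1055
  rot[5] = $10554
Sorted (with $ < everything):
  sorted[0] = $10554
  sorted[1] = 0554$1
  sorted[2] = 10554$
  sorted[3] = 4$1055
  sorted[4] = 54$105
  sorted[5] = 554$10
sorted[5] = 554$10

Answer: 554$10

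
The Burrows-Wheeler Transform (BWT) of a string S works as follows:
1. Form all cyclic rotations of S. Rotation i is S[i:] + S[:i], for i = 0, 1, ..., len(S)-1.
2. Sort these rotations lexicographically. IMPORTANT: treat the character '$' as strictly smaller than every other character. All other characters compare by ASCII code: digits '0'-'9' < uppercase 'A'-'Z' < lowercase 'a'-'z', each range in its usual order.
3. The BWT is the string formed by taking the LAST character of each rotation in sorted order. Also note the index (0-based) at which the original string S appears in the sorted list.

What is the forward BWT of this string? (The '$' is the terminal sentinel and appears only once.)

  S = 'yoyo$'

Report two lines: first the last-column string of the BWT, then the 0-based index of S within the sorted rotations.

All 5 rotations (rotation i = S[i:]+S[:i]):
  rot[0] = yoyo$
  rot[1] = oyo$y
  rot[2] = yo$yo
  rot[3] = o$yoy
  rot[4] = $yoyo
Sorted (with $ < everything):
  sorted[0] = $yoyo  (last char: 'o')
  sorted[1] = o$yoy  (last char: 'y')
  sorted[2] = oyo$y  (last char: 'y')
  sorted[3] = yo$yo  (last char: 'o')
  sorted[4] = yoyo$  (last char: '$')
Last column: oyyo$
Original string S is at sorted index 4

Answer: oyyo$
4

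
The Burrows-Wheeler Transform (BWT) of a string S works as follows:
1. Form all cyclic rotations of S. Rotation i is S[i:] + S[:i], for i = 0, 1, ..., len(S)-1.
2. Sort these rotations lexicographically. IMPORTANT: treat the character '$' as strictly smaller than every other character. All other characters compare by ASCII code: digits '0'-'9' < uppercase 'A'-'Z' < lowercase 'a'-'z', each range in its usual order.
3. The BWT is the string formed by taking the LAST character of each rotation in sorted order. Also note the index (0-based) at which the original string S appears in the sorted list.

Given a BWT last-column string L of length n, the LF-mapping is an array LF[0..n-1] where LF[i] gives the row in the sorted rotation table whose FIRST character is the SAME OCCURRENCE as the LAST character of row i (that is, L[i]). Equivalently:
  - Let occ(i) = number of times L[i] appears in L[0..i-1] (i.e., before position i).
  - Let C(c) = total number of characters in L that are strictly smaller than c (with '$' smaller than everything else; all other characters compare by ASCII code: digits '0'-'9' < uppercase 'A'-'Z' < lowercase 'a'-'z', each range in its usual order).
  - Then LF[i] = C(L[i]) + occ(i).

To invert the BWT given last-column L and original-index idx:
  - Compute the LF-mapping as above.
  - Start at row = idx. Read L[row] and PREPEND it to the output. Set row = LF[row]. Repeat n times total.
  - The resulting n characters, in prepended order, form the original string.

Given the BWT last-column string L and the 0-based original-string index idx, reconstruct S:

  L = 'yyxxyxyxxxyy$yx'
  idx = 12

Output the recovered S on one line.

LF mapping: 8 9 1 2 10 3 11 4 5 6 12 13 0 14 7
Walk LF starting at row 12, prepending L[row]:
  step 1: row=12, L[12]='$', prepend. Next row=LF[12]=0
  step 2: row=0, L[0]='y', prepend. Next row=LF[0]=8
  step 3: row=8, L[8]='x', prepend. Next row=LF[8]=5
  step 4: row=5, L[5]='x', prepend. Next row=LF[5]=3
  step 5: row=3, L[3]='x', prepend. Next row=LF[3]=2
  step 6: row=2, L[2]='x', prepend. Next row=LF[2]=1
  step 7: row=1, L[1]='y', prepend. Next row=LF[1]=9
  step 8: row=9, L[9]='x', prepend. Next row=LF[9]=6
  step 9: row=6, L[6]='y', prepend. Next row=LF[6]=11
  step 10: row=11, L[11]='y', prepend. Next row=LF[11]=13
  step 11: row=13, L[13]='y', prepend. Next row=LF[13]=14
  step 12: row=14, L[14]='x', prepend. Next row=LF[14]=7
  step 13: row=7, L[7]='x', prepend. Next row=LF[7]=4
  step 14: row=4, L[4]='y', prepend. Next row=LF[4]=10
  step 15: row=10, L[10]='y', prepend. Next row=LF[10]=12
Reversed output: yyxxyyyxyxxxxy$

Answer: yyxxyyyxyxxxxy$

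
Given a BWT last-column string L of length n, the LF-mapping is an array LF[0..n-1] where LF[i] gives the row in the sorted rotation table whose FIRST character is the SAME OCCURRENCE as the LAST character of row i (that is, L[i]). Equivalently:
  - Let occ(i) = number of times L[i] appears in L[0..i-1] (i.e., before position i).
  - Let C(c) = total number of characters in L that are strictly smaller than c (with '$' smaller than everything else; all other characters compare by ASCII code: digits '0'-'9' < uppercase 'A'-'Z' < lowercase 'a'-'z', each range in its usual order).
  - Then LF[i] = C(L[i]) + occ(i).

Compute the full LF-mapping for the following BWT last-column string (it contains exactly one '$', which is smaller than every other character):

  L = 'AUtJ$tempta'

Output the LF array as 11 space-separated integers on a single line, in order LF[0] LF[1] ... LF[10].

Answer: 1 3 8 2 0 9 5 6 7 10 4

Derivation:
Char counts: '$':1, 'A':1, 'J':1, 'U':1, 'a':1, 'e':1, 'm':1, 'p':1, 't':3
C (first-col start): C('$')=0, C('A')=1, C('J')=2, C('U')=3, C('a')=4, C('e')=5, C('m')=6, C('p')=7, C('t')=8
L[0]='A': occ=0, LF[0]=C('A')+0=1+0=1
L[1]='U': occ=0, LF[1]=C('U')+0=3+0=3
L[2]='t': occ=0, LF[2]=C('t')+0=8+0=8
L[3]='J': occ=0, LF[3]=C('J')+0=2+0=2
L[4]='$': occ=0, LF[4]=C('$')+0=0+0=0
L[5]='t': occ=1, LF[5]=C('t')+1=8+1=9
L[6]='e': occ=0, LF[6]=C('e')+0=5+0=5
L[7]='m': occ=0, LF[7]=C('m')+0=6+0=6
L[8]='p': occ=0, LF[8]=C('p')+0=7+0=7
L[9]='t': occ=2, LF[9]=C('t')+2=8+2=10
L[10]='a': occ=0, LF[10]=C('a')+0=4+0=4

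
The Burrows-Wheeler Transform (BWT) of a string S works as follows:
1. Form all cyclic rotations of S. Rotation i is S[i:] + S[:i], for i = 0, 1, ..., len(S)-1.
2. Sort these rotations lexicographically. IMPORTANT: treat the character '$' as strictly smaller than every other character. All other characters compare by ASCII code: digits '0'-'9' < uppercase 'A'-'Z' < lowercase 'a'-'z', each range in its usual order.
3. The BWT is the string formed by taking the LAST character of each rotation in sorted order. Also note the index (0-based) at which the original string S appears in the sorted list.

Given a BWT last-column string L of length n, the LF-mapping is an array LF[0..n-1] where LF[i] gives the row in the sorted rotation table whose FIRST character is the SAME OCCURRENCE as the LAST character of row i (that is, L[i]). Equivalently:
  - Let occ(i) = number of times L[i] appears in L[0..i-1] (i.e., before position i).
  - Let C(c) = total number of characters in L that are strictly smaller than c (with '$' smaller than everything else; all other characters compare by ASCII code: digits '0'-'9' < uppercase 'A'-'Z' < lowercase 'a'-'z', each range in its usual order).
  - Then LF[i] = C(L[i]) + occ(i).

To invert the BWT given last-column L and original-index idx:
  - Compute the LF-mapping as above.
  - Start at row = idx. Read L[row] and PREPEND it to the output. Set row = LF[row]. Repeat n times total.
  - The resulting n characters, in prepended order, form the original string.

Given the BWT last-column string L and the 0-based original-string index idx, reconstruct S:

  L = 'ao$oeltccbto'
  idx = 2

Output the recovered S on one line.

LF mapping: 1 7 0 8 5 6 10 3 4 2 11 9
Walk LF starting at row 2, prepending L[row]:
  step 1: row=2, L[2]='$', prepend. Next row=LF[2]=0
  step 2: row=0, L[0]='a', prepend. Next row=LF[0]=1
  step 3: row=1, L[1]='o', prepend. Next row=LF[1]=7
  step 4: row=7, L[7]='c', prepend. Next row=LF[7]=3
  step 5: row=3, L[3]='o', prepend. Next row=LF[3]=8
  step 6: row=8, L[8]='c', prepend. Next row=LF[8]=4
  step 7: row=4, L[4]='e', prepend. Next row=LF[4]=5
  step 8: row=5, L[5]='l', prepend. Next row=LF[5]=6
  step 9: row=6, L[6]='t', prepend. Next row=LF[6]=10
  step 10: row=10, L[10]='t', prepend. Next row=LF[10]=11
  step 11: row=11, L[11]='o', prepend. Next row=LF[11]=9
  step 12: row=9, L[9]='b', prepend. Next row=LF[9]=2
Reversed output: bottlecocoa$

Answer: bottlecocoa$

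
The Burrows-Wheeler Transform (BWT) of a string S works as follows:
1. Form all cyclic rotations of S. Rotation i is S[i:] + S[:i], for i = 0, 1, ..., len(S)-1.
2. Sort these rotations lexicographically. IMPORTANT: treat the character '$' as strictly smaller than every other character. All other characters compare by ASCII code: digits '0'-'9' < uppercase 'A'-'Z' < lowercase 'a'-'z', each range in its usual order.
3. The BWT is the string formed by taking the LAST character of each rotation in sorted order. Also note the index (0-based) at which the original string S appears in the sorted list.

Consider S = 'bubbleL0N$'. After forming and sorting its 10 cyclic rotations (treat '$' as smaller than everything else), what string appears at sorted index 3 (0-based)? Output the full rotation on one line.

All 10 rotations (rotation i = S[i:]+S[:i]):
  rot[0] = bubbleL0N$
  rot[1] = ubbleL0N$b
  rot[2] = bbleL0N$bu
  rot[3] = bleL0N$bub
  rot[4] = leL0N$bubb
  rot[5] = eL0N$bubbl
  rot[6] = L0N$bubble
  rot[7] = 0N$bubbleL
  rot[8] = N$bubbleL0
  rot[9] = $bubbleL0N
Sorted (with $ < everything):
  sorted[0] = $bubbleL0N
  sorted[1] = 0N$bubbleL
  sorted[2] = L0N$bubble
  sorted[3] = N$bubbleL0
  sorted[4] = bbleL0N$bu
  sorted[5] = bleL0N$bub
  sorted[6] = bubbleL0N$
  sorted[7] = eL0N$bubbl
  sorted[8] = leL0N$bubb
  sorted[9] = ubbleL0N$b
sorted[3] = N$bubbleL0

Answer: N$bubbleL0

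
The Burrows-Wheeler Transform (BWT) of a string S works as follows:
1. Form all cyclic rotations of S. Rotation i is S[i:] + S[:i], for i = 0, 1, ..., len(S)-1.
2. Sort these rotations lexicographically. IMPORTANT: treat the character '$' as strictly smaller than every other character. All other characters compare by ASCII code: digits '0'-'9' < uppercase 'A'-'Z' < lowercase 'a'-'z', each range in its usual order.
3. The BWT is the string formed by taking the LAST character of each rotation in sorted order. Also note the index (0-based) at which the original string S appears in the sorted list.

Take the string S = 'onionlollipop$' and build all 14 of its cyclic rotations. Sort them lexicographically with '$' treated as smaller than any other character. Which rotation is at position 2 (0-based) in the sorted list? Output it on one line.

Answer: ipop$onionloll

Derivation:
All 14 rotations (rotation i = S[i:]+S[:i]):
  rot[0] = onionlollipop$
  rot[1] = nionlollipop$o
  rot[2] = ionlollipop$on
  rot[3] = onlollipop$oni
  rot[4] = nlollipop$onio
  rot[5] = lollipop$onion
  rot[6] = ollipop$onionl
  rot[7] = llipop$onionlo
  rot[8] = lipop$onionlol
  rot[9] = ipop$onionloll
  rot[10] = pop$onionlolli
  rot[11] = op$onionlollip
  rot[12] = p$onionlollipo
  rot[13] = $onionlollipop
Sorted (with $ < everything):
  sorted[0] = $onionlollipop
  sorted[1] = ionlollipop$on
  sorted[2] = ipop$onionloll
  sorted[3] = lipop$onionlol
  sorted[4] = llipop$onionlo
  sorted[5] = lollipop$onion
  sorted[6] = nionlollipop$o
  sorted[7] = nlollipop$onio
  sorted[8] = ollipop$onionl
  sorted[9] = onionlollipop$
  sorted[10] = onlollipop$oni
  sorted[11] = op$onionlollip
  sorted[12] = p$onionlollipo
  sorted[13] = pop$onionlolli
sorted[2] = ipop$onionloll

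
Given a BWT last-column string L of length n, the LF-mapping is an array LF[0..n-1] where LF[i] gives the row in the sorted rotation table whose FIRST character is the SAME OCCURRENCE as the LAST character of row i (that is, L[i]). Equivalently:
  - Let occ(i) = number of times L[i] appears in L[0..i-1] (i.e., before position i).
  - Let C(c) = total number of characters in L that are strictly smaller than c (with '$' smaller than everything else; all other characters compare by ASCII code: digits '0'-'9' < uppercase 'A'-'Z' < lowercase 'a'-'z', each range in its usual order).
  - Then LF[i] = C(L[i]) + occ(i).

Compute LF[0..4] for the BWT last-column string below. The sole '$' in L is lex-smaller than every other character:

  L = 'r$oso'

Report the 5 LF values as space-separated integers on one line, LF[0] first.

Answer: 3 0 1 4 2

Derivation:
Char counts: '$':1, 'o':2, 'r':1, 's':1
C (first-col start): C('$')=0, C('o')=1, C('r')=3, C('s')=4
L[0]='r': occ=0, LF[0]=C('r')+0=3+0=3
L[1]='$': occ=0, LF[1]=C('$')+0=0+0=0
L[2]='o': occ=0, LF[2]=C('o')+0=1+0=1
L[3]='s': occ=0, LF[3]=C('s')+0=4+0=4
L[4]='o': occ=1, LF[4]=C('o')+1=1+1=2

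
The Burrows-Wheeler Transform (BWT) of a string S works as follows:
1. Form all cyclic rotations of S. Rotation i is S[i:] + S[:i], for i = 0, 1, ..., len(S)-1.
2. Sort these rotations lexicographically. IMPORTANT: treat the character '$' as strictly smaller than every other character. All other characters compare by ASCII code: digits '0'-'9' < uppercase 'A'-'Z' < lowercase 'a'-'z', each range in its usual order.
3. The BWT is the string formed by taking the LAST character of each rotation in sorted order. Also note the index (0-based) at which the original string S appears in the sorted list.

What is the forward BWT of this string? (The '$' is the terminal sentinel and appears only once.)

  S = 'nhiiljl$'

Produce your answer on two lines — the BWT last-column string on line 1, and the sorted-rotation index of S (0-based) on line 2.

All 8 rotations (rotation i = S[i:]+S[:i]):
  rot[0] = nhiiljl$
  rot[1] = hiiljl$n
  rot[2] = iiljl$nh
  rot[3] = iljl$nhi
  rot[4] = ljl$nhii
  rot[5] = jl$nhiil
  rot[6] = l$nhiilj
  rot[7] = $nhiiljl
Sorted (with $ < everything):
  sorted[0] = $nhiiljl  (last char: 'l')
  sorted[1] = hiiljl$n  (last char: 'n')
  sorted[2] = iiljl$nh  (last char: 'h')
  sorted[3] = iljl$nhi  (last char: 'i')
  sorted[4] = jl$nhiil  (last char: 'l')
  sorted[5] = l$nhiilj  (last char: 'j')
  sorted[6] = ljl$nhii  (last char: 'i')
  sorted[7] = nhiiljl$  (last char: '$')
Last column: lnhilji$
Original string S is at sorted index 7

Answer: lnhilji$
7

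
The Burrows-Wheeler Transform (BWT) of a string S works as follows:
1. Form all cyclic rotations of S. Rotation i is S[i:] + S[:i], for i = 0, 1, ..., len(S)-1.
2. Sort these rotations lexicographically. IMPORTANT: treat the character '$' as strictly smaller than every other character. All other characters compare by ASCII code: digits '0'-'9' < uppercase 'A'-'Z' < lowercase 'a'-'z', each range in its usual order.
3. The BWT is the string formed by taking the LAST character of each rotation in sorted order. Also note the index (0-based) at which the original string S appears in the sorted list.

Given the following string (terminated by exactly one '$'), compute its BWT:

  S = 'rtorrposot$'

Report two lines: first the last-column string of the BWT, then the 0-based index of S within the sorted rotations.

All 11 rotations (rotation i = S[i:]+S[:i]):
  rot[0] = rtorrposot$
  rot[1] = torrposot$r
  rot[2] = orrposot$rt
  rot[3] = rrposot$rto
  rot[4] = rposot$rtor
  rot[5] = posot$rtorr
  rot[6] = osot$rtorrp
  rot[7] = sot$rtorrpo
  rot[8] = ot$rtorrpos
  rot[9] = t$rtorrposo
  rot[10] = $rtorrposot
Sorted (with $ < everything):
  sorted[0] = $rtorrposot  (last char: 't')
  sorted[1] = orrposot$rt  (last char: 't')
  sorted[2] = osot$rtorrp  (last char: 'p')
  sorted[3] = ot$rtorrpos  (last char: 's')
  sorted[4] = posot$rtorr  (last char: 'r')
  sorted[5] = rposot$rtor  (last char: 'r')
  sorted[6] = rrposot$rto  (last char: 'o')
  sorted[7] = rtorrposot$  (last char: '$')
  sorted[8] = sot$rtorrpo  (last char: 'o')
  sorted[9] = t$rtorrposo  (last char: 'o')
  sorted[10] = torrposot$r  (last char: 'r')
Last column: ttpsrro$oor
Original string S is at sorted index 7

Answer: ttpsrro$oor
7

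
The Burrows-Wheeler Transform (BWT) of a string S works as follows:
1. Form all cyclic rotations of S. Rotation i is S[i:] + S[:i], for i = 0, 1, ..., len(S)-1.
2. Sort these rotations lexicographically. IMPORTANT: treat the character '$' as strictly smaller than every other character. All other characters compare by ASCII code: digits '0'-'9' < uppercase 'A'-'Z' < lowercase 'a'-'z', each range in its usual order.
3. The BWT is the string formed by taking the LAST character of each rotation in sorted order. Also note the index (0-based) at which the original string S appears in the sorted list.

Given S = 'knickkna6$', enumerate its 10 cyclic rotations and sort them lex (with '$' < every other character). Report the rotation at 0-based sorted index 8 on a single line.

All 10 rotations (rotation i = S[i:]+S[:i]):
  rot[0] = knickkna6$
  rot[1] = nickkna6$k
  rot[2] = ickkna6$kn
  rot[3] = ckkna6$kni
  rot[4] = kkna6$knic
  rot[5] = kna6$knick
  rot[6] = na6$knickk
  rot[7] = a6$knickkn
  rot[8] = 6$knickkna
  rot[9] = $knickkna6
Sorted (with $ < everything):
  sorted[0] = $knickkna6
  sorted[1] = 6$knickkna
  sorted[2] = a6$knickkn
  sorted[3] = ckkna6$kni
  sorted[4] = ickkna6$kn
  sorted[5] = kkna6$knic
  sorted[6] = kna6$knick
  sorted[7] = knickkna6$
  sorted[8] = na6$knickk
  sorted[9] = nickkna6$k
sorted[8] = na6$knickk

Answer: na6$knickk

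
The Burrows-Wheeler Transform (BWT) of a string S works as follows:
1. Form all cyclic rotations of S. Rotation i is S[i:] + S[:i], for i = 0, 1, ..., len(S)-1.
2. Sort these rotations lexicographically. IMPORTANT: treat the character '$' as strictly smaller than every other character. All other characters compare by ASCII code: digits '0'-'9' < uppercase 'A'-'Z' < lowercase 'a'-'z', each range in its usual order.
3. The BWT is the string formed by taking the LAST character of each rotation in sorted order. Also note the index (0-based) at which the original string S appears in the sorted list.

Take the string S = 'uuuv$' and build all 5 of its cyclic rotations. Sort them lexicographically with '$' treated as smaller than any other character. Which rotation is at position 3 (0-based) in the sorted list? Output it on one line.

Answer: uv$uu

Derivation:
All 5 rotations (rotation i = S[i:]+S[:i]):
  rot[0] = uuuv$
  rot[1] = uuv$u
  rot[2] = uv$uu
  rot[3] = v$uuu
  rot[4] = $uuuv
Sorted (with $ < everything):
  sorted[0] = $uuuv
  sorted[1] = uuuv$
  sorted[2] = uuv$u
  sorted[3] = uv$uu
  sorted[4] = v$uuu
sorted[3] = uv$uu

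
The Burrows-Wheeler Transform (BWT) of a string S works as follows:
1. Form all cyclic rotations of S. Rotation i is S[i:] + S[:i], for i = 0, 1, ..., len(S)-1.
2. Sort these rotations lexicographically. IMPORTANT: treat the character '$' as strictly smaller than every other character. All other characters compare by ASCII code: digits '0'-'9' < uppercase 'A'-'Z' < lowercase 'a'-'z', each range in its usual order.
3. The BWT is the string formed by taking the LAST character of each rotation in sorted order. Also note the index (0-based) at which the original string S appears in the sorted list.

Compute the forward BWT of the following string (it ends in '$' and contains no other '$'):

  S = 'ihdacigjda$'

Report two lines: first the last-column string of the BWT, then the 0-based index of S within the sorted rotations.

Answer: addajhiic$g
9

Derivation:
All 11 rotations (rotation i = S[i:]+S[:i]):
  rot[0] = ihdacigjda$
  rot[1] = hdacigjda$i
  rot[2] = dacigjda$ih
  rot[3] = acigjda$ihd
  rot[4] = cigjda$ihda
  rot[5] = igjda$ihdac
  rot[6] = gjda$ihdaci
  rot[7] = jda$ihdacig
  rot[8] = da$ihdacigj
  rot[9] = a$ihdacigjd
  rot[10] = $ihdacigjda
Sorted (with $ < everything):
  sorted[0] = $ihdacigjda  (last char: 'a')
  sorted[1] = a$ihdacigjd  (last char: 'd')
  sorted[2] = acigjda$ihd  (last char: 'd')
  sorted[3] = cigjda$ihda  (last char: 'a')
  sorted[4] = da$ihdacigj  (last char: 'j')
  sorted[5] = dacigjda$ih  (last char: 'h')
  sorted[6] = gjda$ihdaci  (last char: 'i')
  sorted[7] = hdacigjda$i  (last char: 'i')
  sorted[8] = igjda$ihdac  (last char: 'c')
  sorted[9] = ihdacigjda$  (last char: '$')
  sorted[10] = jda$ihdacig  (last char: 'g')
Last column: addajhiic$g
Original string S is at sorted index 9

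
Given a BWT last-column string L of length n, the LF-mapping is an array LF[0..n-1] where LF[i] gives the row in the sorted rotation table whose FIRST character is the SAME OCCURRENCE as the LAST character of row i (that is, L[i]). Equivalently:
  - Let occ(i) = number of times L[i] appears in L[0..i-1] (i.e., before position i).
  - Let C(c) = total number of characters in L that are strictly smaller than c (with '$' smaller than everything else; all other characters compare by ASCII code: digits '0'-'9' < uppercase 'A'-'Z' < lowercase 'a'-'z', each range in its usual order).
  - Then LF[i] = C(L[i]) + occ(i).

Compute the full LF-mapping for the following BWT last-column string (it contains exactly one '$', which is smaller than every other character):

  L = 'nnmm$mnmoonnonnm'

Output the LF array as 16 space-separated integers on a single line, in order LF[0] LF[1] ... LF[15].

Char counts: '$':1, 'm':5, 'n':7, 'o':3
C (first-col start): C('$')=0, C('m')=1, C('n')=6, C('o')=13
L[0]='n': occ=0, LF[0]=C('n')+0=6+0=6
L[1]='n': occ=1, LF[1]=C('n')+1=6+1=7
L[2]='m': occ=0, LF[2]=C('m')+0=1+0=1
L[3]='m': occ=1, LF[3]=C('m')+1=1+1=2
L[4]='$': occ=0, LF[4]=C('$')+0=0+0=0
L[5]='m': occ=2, LF[5]=C('m')+2=1+2=3
L[6]='n': occ=2, LF[6]=C('n')+2=6+2=8
L[7]='m': occ=3, LF[7]=C('m')+3=1+3=4
L[8]='o': occ=0, LF[8]=C('o')+0=13+0=13
L[9]='o': occ=1, LF[9]=C('o')+1=13+1=14
L[10]='n': occ=3, LF[10]=C('n')+3=6+3=9
L[11]='n': occ=4, LF[11]=C('n')+4=6+4=10
L[12]='o': occ=2, LF[12]=C('o')+2=13+2=15
L[13]='n': occ=5, LF[13]=C('n')+5=6+5=11
L[14]='n': occ=6, LF[14]=C('n')+6=6+6=12
L[15]='m': occ=4, LF[15]=C('m')+4=1+4=5

Answer: 6 7 1 2 0 3 8 4 13 14 9 10 15 11 12 5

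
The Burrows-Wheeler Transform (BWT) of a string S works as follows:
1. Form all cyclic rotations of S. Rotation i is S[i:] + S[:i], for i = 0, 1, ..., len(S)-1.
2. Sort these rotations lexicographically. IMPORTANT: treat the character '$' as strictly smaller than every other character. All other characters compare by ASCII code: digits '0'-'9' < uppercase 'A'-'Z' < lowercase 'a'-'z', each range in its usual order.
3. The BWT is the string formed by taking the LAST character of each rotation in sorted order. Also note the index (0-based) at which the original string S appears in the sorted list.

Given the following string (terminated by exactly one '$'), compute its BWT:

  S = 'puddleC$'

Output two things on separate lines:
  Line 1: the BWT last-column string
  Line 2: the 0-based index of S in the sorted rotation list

Answer: Ceudld$p
6

Derivation:
All 8 rotations (rotation i = S[i:]+S[:i]):
  rot[0] = puddleC$
  rot[1] = uddleC$p
  rot[2] = ddleC$pu
  rot[3] = dleC$pud
  rot[4] = leC$pudd
  rot[5] = eC$puddl
  rot[6] = C$puddle
  rot[7] = $puddleC
Sorted (with $ < everything):
  sorted[0] = $puddleC  (last char: 'C')
  sorted[1] = C$puddle  (last char: 'e')
  sorted[2] = ddleC$pu  (last char: 'u')
  sorted[3] = dleC$pud  (last char: 'd')
  sorted[4] = eC$puddl  (last char: 'l')
  sorted[5] = leC$pudd  (last char: 'd')
  sorted[6] = puddleC$  (last char: '$')
  sorted[7] = uddleC$p  (last char: 'p')
Last column: Ceudld$p
Original string S is at sorted index 6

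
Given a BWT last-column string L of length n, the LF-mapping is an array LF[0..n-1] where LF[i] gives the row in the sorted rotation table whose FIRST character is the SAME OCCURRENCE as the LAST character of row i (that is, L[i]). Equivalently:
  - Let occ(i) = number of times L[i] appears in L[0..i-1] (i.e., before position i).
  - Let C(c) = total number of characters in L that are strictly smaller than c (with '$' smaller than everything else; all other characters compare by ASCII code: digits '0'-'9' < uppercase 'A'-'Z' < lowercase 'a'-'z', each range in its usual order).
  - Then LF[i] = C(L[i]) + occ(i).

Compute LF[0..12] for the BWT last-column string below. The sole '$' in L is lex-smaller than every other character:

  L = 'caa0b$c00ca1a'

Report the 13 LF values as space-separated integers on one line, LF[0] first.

Answer: 10 5 6 1 9 0 11 2 3 12 7 4 8

Derivation:
Char counts: '$':1, '0':3, '1':1, 'a':4, 'b':1, 'c':3
C (first-col start): C('$')=0, C('0')=1, C('1')=4, C('a')=5, C('b')=9, C('c')=10
L[0]='c': occ=0, LF[0]=C('c')+0=10+0=10
L[1]='a': occ=0, LF[1]=C('a')+0=5+0=5
L[2]='a': occ=1, LF[2]=C('a')+1=5+1=6
L[3]='0': occ=0, LF[3]=C('0')+0=1+0=1
L[4]='b': occ=0, LF[4]=C('b')+0=9+0=9
L[5]='$': occ=0, LF[5]=C('$')+0=0+0=0
L[6]='c': occ=1, LF[6]=C('c')+1=10+1=11
L[7]='0': occ=1, LF[7]=C('0')+1=1+1=2
L[8]='0': occ=2, LF[8]=C('0')+2=1+2=3
L[9]='c': occ=2, LF[9]=C('c')+2=10+2=12
L[10]='a': occ=2, LF[10]=C('a')+2=5+2=7
L[11]='1': occ=0, LF[11]=C('1')+0=4+0=4
L[12]='a': occ=3, LF[12]=C('a')+3=5+3=8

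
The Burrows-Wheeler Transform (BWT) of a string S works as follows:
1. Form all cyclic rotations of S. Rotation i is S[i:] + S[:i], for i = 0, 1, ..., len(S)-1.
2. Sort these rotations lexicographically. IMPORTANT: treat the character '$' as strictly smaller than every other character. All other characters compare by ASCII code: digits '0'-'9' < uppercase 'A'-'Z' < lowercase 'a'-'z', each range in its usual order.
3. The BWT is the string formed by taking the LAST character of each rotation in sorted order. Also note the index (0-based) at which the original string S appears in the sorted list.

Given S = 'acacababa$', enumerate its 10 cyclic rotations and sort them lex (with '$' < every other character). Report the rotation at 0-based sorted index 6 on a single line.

Answer: ba$acacaba

Derivation:
All 10 rotations (rotation i = S[i:]+S[:i]):
  rot[0] = acacababa$
  rot[1] = cacababa$a
  rot[2] = acababa$ac
  rot[3] = cababa$aca
  rot[4] = ababa$acac
  rot[5] = baba$acaca
  rot[6] = aba$acacab
  rot[7] = ba$acacaba
  rot[8] = a$acacabab
  rot[9] = $acacababa
Sorted (with $ < everything):
  sorted[0] = $acacababa
  sorted[1] = a$acacabab
  sorted[2] = aba$acacab
  sorted[3] = ababa$acac
  sorted[4] = acababa$ac
  sorted[5] = acacababa$
  sorted[6] = ba$acacaba
  sorted[7] = baba$acaca
  sorted[8] = cababa$aca
  sorted[9] = cacababa$a
sorted[6] = ba$acacaba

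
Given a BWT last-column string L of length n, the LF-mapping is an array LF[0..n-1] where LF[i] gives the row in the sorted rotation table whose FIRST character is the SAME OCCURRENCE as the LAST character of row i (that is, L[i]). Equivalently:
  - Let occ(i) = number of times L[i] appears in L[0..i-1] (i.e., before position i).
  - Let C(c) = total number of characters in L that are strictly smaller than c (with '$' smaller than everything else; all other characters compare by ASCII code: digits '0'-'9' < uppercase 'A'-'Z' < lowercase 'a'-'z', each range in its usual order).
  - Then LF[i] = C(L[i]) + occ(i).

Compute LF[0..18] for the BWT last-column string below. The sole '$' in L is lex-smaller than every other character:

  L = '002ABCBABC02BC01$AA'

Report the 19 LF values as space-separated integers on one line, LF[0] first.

Answer: 1 2 6 8 12 16 13 9 14 17 3 7 15 18 4 5 0 10 11

Derivation:
Char counts: '$':1, '0':4, '1':1, '2':2, 'A':4, 'B':4, 'C':3
C (first-col start): C('$')=0, C('0')=1, C('1')=5, C('2')=6, C('A')=8, C('B')=12, C('C')=16
L[0]='0': occ=0, LF[0]=C('0')+0=1+0=1
L[1]='0': occ=1, LF[1]=C('0')+1=1+1=2
L[2]='2': occ=0, LF[2]=C('2')+0=6+0=6
L[3]='A': occ=0, LF[3]=C('A')+0=8+0=8
L[4]='B': occ=0, LF[4]=C('B')+0=12+0=12
L[5]='C': occ=0, LF[5]=C('C')+0=16+0=16
L[6]='B': occ=1, LF[6]=C('B')+1=12+1=13
L[7]='A': occ=1, LF[7]=C('A')+1=8+1=9
L[8]='B': occ=2, LF[8]=C('B')+2=12+2=14
L[9]='C': occ=1, LF[9]=C('C')+1=16+1=17
L[10]='0': occ=2, LF[10]=C('0')+2=1+2=3
L[11]='2': occ=1, LF[11]=C('2')+1=6+1=7
L[12]='B': occ=3, LF[12]=C('B')+3=12+3=15
L[13]='C': occ=2, LF[13]=C('C')+2=16+2=18
L[14]='0': occ=3, LF[14]=C('0')+3=1+3=4
L[15]='1': occ=0, LF[15]=C('1')+0=5+0=5
L[16]='$': occ=0, LF[16]=C('$')+0=0+0=0
L[17]='A': occ=2, LF[17]=C('A')+2=8+2=10
L[18]='A': occ=3, LF[18]=C('A')+3=8+3=11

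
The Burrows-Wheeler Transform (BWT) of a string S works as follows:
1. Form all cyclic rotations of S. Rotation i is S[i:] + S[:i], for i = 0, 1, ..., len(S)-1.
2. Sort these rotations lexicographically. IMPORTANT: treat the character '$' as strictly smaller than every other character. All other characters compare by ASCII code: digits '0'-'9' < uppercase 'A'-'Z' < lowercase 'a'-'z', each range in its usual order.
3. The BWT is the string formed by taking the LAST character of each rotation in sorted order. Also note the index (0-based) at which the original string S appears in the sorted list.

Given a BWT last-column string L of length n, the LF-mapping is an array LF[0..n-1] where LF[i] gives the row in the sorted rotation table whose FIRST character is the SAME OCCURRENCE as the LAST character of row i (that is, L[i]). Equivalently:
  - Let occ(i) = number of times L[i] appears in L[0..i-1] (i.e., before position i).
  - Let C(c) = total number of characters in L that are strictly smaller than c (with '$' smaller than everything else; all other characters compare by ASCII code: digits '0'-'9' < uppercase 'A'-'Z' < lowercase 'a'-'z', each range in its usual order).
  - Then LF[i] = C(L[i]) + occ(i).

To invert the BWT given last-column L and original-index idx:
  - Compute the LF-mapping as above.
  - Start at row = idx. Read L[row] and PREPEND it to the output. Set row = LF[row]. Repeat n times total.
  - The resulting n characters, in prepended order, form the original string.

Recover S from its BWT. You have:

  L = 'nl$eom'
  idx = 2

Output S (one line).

Answer: lemon$

Derivation:
LF mapping: 4 2 0 1 5 3
Walk LF starting at row 2, prepending L[row]:
  step 1: row=2, L[2]='$', prepend. Next row=LF[2]=0
  step 2: row=0, L[0]='n', prepend. Next row=LF[0]=4
  step 3: row=4, L[4]='o', prepend. Next row=LF[4]=5
  step 4: row=5, L[5]='m', prepend. Next row=LF[5]=3
  step 5: row=3, L[3]='e', prepend. Next row=LF[3]=1
  step 6: row=1, L[1]='l', prepend. Next row=LF[1]=2
Reversed output: lemon$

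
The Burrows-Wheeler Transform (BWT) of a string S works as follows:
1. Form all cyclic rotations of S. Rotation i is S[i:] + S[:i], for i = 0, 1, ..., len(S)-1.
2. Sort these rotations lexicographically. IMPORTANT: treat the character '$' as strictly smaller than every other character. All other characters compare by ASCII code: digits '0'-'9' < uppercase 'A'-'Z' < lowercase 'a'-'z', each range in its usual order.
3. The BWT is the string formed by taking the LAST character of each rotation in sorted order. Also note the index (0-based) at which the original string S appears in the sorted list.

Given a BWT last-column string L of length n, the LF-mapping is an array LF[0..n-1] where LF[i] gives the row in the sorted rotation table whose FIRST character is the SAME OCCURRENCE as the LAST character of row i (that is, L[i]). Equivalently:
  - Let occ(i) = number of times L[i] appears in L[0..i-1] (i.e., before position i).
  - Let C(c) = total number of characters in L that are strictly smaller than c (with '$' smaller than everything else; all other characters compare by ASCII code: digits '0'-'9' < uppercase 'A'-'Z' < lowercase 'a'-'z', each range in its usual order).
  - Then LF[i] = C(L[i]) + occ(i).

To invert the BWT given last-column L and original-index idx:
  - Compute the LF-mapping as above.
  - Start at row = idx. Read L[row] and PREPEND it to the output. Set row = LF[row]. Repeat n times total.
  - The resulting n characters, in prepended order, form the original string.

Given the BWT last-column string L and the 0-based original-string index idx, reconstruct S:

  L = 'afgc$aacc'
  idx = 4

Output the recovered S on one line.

LF mapping: 1 7 8 4 0 2 3 5 6
Walk LF starting at row 4, prepending L[row]:
  step 1: row=4, L[4]='$', prepend. Next row=LF[4]=0
  step 2: row=0, L[0]='a', prepend. Next row=LF[0]=1
  step 3: row=1, L[1]='f', prepend. Next row=LF[1]=7
  step 4: row=7, L[7]='c', prepend. Next row=LF[7]=5
  step 5: row=5, L[5]='a', prepend. Next row=LF[5]=2
  step 6: row=2, L[2]='g', prepend. Next row=LF[2]=8
  step 7: row=8, L[8]='c', prepend. Next row=LF[8]=6
  step 8: row=6, L[6]='a', prepend. Next row=LF[6]=3
  step 9: row=3, L[3]='c', prepend. Next row=LF[3]=4
Reversed output: cacgacfa$

Answer: cacgacfa$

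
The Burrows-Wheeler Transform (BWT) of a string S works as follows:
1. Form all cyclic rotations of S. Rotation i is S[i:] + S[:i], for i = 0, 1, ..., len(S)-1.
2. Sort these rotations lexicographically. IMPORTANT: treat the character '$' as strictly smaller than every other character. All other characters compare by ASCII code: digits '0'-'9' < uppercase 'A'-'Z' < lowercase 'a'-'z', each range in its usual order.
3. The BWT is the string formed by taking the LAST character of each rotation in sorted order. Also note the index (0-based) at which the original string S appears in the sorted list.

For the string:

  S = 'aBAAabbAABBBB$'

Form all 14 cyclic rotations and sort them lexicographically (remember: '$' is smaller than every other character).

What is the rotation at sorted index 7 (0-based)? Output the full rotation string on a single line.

Answer: BB$aBAAabbAABB

Derivation:
All 14 rotations (rotation i = S[i:]+S[:i]):
  rot[0] = aBAAabbAABBBB$
  rot[1] = BAAabbAABBBB$a
  rot[2] = AAabbAABBBB$aB
  rot[3] = AabbAABBBB$aBA
  rot[4] = abbAABBBB$aBAA
  rot[5] = bbAABBBB$aBAAa
  rot[6] = bAABBBB$aBAAab
  rot[7] = AABBBB$aBAAabb
  rot[8] = ABBBB$aBAAabbA
  rot[9] = BBBB$aBAAabbAA
  rot[10] = BBB$aBAAabbAAB
  rot[11] = BB$aBAAabbAABB
  rot[12] = B$aBAAabbAABBB
  rot[13] = $aBAAabbAABBBB
Sorted (with $ < everything):
  sorted[0] = $aBAAabbAABBBB
  sorted[1] = AABBBB$aBAAabb
  sorted[2] = AAabbAABBBB$aB
  sorted[3] = ABBBB$aBAAabbA
  sorted[4] = AabbAABBBB$aBA
  sorted[5] = B$aBAAabbAABBB
  sorted[6] = BAAabbAABBBB$a
  sorted[7] = BB$aBAAabbAABB
  sorted[8] = BBB$aBAAabbAAB
  sorted[9] = BBBB$aBAAabbAA
  sorted[10] = aBAAabbAABBBB$
  sorted[11] = abbAABBBB$aBAA
  sorted[12] = bAABBBB$aBAAab
  sorted[13] = bbAABBBB$aBAAa
sorted[7] = BB$aBAAabbAABB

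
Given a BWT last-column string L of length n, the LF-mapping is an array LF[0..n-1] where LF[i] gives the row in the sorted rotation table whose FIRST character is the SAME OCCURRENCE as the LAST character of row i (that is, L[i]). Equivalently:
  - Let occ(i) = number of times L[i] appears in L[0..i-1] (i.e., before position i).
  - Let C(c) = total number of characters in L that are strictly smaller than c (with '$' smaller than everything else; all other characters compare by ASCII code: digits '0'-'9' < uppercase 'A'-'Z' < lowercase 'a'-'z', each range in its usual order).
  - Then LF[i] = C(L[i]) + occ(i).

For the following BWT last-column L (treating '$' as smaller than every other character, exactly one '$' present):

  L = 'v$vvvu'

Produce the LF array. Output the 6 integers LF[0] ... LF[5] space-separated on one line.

Answer: 2 0 3 4 5 1

Derivation:
Char counts: '$':1, 'u':1, 'v':4
C (first-col start): C('$')=0, C('u')=1, C('v')=2
L[0]='v': occ=0, LF[0]=C('v')+0=2+0=2
L[1]='$': occ=0, LF[1]=C('$')+0=0+0=0
L[2]='v': occ=1, LF[2]=C('v')+1=2+1=3
L[3]='v': occ=2, LF[3]=C('v')+2=2+2=4
L[4]='v': occ=3, LF[4]=C('v')+3=2+3=5
L[5]='u': occ=0, LF[5]=C('u')+0=1+0=1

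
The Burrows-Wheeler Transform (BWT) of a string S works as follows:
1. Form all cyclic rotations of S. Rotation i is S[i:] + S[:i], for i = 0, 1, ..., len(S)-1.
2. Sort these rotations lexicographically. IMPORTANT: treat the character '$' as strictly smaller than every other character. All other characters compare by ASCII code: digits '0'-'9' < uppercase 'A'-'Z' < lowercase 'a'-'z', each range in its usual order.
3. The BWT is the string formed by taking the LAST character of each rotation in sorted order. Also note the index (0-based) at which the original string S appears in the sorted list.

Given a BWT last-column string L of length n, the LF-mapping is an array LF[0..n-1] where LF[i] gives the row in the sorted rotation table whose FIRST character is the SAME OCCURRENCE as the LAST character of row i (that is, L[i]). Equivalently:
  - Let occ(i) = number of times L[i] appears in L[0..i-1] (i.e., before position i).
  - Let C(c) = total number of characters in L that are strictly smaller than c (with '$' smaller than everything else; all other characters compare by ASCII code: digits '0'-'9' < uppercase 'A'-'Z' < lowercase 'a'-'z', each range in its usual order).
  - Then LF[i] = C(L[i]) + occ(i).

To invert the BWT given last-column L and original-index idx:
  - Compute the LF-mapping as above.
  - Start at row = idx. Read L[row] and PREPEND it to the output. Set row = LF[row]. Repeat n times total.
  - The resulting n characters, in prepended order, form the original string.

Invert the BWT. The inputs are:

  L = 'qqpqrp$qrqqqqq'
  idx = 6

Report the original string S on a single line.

Answer: qqqqrqqrqppqq$

Derivation:
LF mapping: 3 4 1 5 12 2 0 6 13 7 8 9 10 11
Walk LF starting at row 6, prepending L[row]:
  step 1: row=6, L[6]='$', prepend. Next row=LF[6]=0
  step 2: row=0, L[0]='q', prepend. Next row=LF[0]=3
  step 3: row=3, L[3]='q', prepend. Next row=LF[3]=5
  step 4: row=5, L[5]='p', prepend. Next row=LF[5]=2
  step 5: row=2, L[2]='p', prepend. Next row=LF[2]=1
  step 6: row=1, L[1]='q', prepend. Next row=LF[1]=4
  step 7: row=4, L[4]='r', prepend. Next row=LF[4]=12
  step 8: row=12, L[12]='q', prepend. Next row=LF[12]=10
  step 9: row=10, L[10]='q', prepend. Next row=LF[10]=8
  step 10: row=8, L[8]='r', prepend. Next row=LF[8]=13
  step 11: row=13, L[13]='q', prepend. Next row=LF[13]=11
  step 12: row=11, L[11]='q', prepend. Next row=LF[11]=9
  step 13: row=9, L[9]='q', prepend. Next row=LF[9]=7
  step 14: row=7, L[7]='q', prepend. Next row=LF[7]=6
Reversed output: qqqqrqqrqppqq$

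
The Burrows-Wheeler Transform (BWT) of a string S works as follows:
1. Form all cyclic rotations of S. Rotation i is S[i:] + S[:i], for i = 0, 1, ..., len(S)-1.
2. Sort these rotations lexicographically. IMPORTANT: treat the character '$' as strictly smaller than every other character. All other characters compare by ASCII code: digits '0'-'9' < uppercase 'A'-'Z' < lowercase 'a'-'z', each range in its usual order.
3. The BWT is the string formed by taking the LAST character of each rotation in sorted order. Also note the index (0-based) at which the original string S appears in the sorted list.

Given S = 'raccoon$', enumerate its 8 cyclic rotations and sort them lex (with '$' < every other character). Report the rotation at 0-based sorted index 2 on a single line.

Answer: ccoon$ra

Derivation:
All 8 rotations (rotation i = S[i:]+S[:i]):
  rot[0] = raccoon$
  rot[1] = accoon$r
  rot[2] = ccoon$ra
  rot[3] = coon$rac
  rot[4] = oon$racc
  rot[5] = on$racco
  rot[6] = n$raccoo
  rot[7] = $raccoon
Sorted (with $ < everything):
  sorted[0] = $raccoon
  sorted[1] = accoon$r
  sorted[2] = ccoon$ra
  sorted[3] = coon$rac
  sorted[4] = n$raccoo
  sorted[5] = on$racco
  sorted[6] = oon$racc
  sorted[7] = raccoon$
sorted[2] = ccoon$ra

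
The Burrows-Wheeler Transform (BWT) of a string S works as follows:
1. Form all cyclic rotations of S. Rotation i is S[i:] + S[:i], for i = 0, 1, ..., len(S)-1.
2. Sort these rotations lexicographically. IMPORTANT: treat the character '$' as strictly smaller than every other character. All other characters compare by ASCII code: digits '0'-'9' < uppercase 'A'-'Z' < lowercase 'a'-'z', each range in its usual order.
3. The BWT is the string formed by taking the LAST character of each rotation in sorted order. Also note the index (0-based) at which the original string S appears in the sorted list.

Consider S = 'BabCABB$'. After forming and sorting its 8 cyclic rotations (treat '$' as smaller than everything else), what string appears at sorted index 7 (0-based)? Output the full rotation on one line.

All 8 rotations (rotation i = S[i:]+S[:i]):
  rot[0] = BabCABB$
  rot[1] = abCABB$B
  rot[2] = bCABB$Ba
  rot[3] = CABB$Bab
  rot[4] = ABB$BabC
  rot[5] = BB$BabCA
  rot[6] = B$BabCAB
  rot[7] = $BabCABB
Sorted (with $ < everything):
  sorted[0] = $BabCABB
  sorted[1] = ABB$BabC
  sorted[2] = B$BabCAB
  sorted[3] = BB$BabCA
  sorted[4] = BabCABB$
  sorted[5] = CABB$Bab
  sorted[6] = abCABB$B
  sorted[7] = bCABB$Ba
sorted[7] = bCABB$Ba

Answer: bCABB$Ba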